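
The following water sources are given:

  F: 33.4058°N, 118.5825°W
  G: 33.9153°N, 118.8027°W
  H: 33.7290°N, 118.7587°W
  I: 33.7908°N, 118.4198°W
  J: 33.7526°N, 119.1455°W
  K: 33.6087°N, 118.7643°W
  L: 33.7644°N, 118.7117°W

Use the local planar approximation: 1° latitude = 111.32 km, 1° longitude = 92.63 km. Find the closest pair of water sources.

Pairwise distances:
H–L: 5.8722 km
H–K: 13.4018 km
K–L: 18.0043 km
G–L: 18.7945 km
G–H: 21.1356 km
I–L: 27.1979 km
F–K: 28.1737 km
H–I: 32.1373 km
G–K: 34.3156 km
H–J: 35.9255 km
G–J: 36.5558 km
I–K: 37.8053 km
G–I: 38.0797 km
J–K: 38.7742 km
F–H: 39.5076 km
J–L: 40.2044 km
F–L: 41.6747 km
F–I: 45.4308 km
F–G: 60.2737 km
F–J: 64.8853 km
I–J: 67.3560 km
Closest pair: H–L at 5.8722 km.

H and L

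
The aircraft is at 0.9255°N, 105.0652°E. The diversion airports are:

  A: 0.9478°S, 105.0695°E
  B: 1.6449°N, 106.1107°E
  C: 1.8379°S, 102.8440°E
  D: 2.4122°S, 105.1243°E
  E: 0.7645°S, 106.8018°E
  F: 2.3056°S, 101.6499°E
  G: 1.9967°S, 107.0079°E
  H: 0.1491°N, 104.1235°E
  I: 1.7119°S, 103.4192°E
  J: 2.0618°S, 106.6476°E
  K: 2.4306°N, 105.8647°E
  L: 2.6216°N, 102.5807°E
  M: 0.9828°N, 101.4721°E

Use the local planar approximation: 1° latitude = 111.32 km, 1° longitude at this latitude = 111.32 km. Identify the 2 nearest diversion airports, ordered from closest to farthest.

H, B

Distances from 0.9255°N, 105.0652°E:
A: √((-1.8733·111.32)² + (0.0043·111.32)²) = √(43487.161530 + 0.229131) = 208.5363 km
B: √((0.7194·111.32)² + (1.0455·111.32)²) = √(6413.384270 + 13545.482191) = 141.2759 km
C: √((-2.7634·111.32)² + (-2.2212·111.32)²) = √(94631.102928 + 61139.477784) = 394.6778 km
D: √((-3.3377·111.32)² + (0.0591·111.32)²) = √(138051.456436 + 43.283399) = 371.6110 km
E: √((-1.6900·111.32)² + (1.7366·111.32)²) = √(35393.197909 + 37371.969755) = 269.7502 km
F: √((-3.2311·111.32)² + (-3.4153·111.32)²) = √(129374.056003 + 144545.345516) = 523.3731 km
G: √((-2.9222·111.32)² + (1.9427·111.32)²) = √(105819.637183 + 46768.977559) = 390.6259 km
H: √((-0.7764·111.32)² + (-0.9417·111.32)²) = √(7469.945767 + 10989.338125) = 135.8649 km
I: √((-2.6374·111.32)² + (-1.6460·111.32)²) = √(86198.240111 + 33574.229679) = 346.0816 km
J: √((-2.9873·111.32)² + (1.5824·111.32)²) = √(110586.999078 + 31029.797674) = 376.3201 km
K: √((1.5051·111.32)² + (0.7995·111.32)²) = √(28072.242498 + 7921.060520) = 189.7190 km
L: √((1.6961·111.32)² + (-2.4845·111.32)²) = √(35649.160212 + 76493.476176) = 334.8770 km
M: √((0.0573·111.32)² + (-3.5931·111.32)²) = √(40.686997 + 159987.113859) = 400.0347 km
Sorted: H (135.8649 km) < B (141.2759 km) < K (189.7190 km) < A (208.5363 km) < …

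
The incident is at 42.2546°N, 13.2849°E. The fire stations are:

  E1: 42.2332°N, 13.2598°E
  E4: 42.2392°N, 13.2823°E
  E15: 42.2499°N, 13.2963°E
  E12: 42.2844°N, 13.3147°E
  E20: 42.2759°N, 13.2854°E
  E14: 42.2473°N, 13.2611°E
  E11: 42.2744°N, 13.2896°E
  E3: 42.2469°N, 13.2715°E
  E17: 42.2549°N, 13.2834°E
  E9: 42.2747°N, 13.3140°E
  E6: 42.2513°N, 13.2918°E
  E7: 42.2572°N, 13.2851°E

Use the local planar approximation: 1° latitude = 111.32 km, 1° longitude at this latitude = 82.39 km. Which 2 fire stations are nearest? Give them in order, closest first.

E17, E7

Distances from 42.2546°N, 13.2849°E:
E1: 3.1546 km
E4: 1.7277 km
E15: 1.0751 km
E12: 4.1271 km
E20: 2.3715 km
E14: 2.1226 km
E11: 2.2379 km
E3: 1.3977 km
E17: 0.1280 km
E9: 3.2794 km
E6: 0.6769 km
E7: 0.2899 km
Sorted: E17 (0.1280 km) < E7 (0.2899 km) < E6 (0.6769 km) < E15 (1.0751 km) < …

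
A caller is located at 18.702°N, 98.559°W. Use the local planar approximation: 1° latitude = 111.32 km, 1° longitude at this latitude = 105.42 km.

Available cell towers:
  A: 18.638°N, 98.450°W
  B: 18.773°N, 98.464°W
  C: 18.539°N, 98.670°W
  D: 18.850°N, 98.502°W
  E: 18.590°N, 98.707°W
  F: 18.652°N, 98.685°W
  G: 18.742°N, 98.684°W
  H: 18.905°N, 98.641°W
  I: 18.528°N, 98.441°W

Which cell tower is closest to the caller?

B

Distances from 18.702°N, 98.559°W:
A: √((-0.064·111.32)² + (0.109·105.42)²) = √(50.75822 + 132.03803) = 13.520 km
B: √((0.071·111.32)² + (0.095·105.42)²) = √(62.46879 + 100.29822) = 12.758 km
C: √((-0.163·111.32)² + (-0.111·105.42)²) = √(329.24683 + 136.92791) = 21.591 km
D: √((0.148·111.32)² + (0.057·105.42)²) = √(271.43749 + 36.10736) = 17.537 km
E: √((-0.112·111.32)² + (-0.148·105.42)²) = √(155.44703 + 243.42740) = 19.972 km
F: √((-0.050·111.32)² + (-0.126·105.42)²) = √(30.98036 + 176.43596) = 14.402 km
G: √((0.040·111.32)² + (-0.125·105.42)²) = √(19.82743 + 173.64651) = 13.909 km
H: √((0.203·111.32)² + (-0.082·105.42)²) = √(510.66780 + 74.72634) = 24.195 km
I: √((-0.174·111.32)² + (0.118·105.42)²) = √(375.18450 + 154.74265) = 23.020 km
Minimum: B at 12.758 km.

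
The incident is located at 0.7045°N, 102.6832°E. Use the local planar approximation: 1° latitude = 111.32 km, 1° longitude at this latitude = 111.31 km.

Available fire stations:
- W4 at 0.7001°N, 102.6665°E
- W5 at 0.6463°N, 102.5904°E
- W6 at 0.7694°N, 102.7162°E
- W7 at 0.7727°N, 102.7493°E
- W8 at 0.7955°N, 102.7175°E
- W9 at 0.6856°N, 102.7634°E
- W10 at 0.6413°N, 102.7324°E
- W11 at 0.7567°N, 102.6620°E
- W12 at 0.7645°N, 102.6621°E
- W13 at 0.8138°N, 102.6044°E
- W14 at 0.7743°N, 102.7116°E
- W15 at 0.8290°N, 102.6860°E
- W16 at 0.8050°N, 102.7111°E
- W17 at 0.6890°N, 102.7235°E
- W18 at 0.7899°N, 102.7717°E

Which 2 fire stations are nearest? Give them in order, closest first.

W4, W17

Distances from 0.7045°N, 102.6832°E:
W4: √((-0.0044·111.32)² + (-0.0167·111.31)²) = √(0.239912 + 3.455424) = 1.9223 km
W5: √((-0.0582·111.32)² + (-0.0928·111.31)²) = √(41.975160 + 106.699975) = 12.1932 km
W6: √((0.0649·111.32)² + (0.0330·111.31)²) = √(52.195828 + 13.492619) = 8.1048 km
W7: √((0.0682·111.32)² + (0.0661·111.31)²) = √(57.638828 + 54.134145) = 10.5723 km
W8: √((0.0910·111.32)² + (0.0343·111.31)²) = √(102.619331 + 14.576612) = 10.8257 km
W9: √((-0.0189·111.32)² + (0.0802·111.31)²) = √(4.426597 + 79.692436) = 9.1716 km
W10: √((-0.0632·111.32)² + (0.0492·111.31)²) = √(49.497191 + 29.991527) = 8.9156 km
W11: √((0.0522·111.32)² + (-0.0212·111.31)²) = √(33.766605 + 5.568524) = 6.2718 km
W12: √((0.0600·111.32)² + (-0.0211·111.31)²) = √(44.611713 + 5.516115) = 7.0801 km
W13: √((0.1093·111.32)² + (-0.0788·111.31)²) = √(148.042605 + 76.934441) = 14.9992 km
W14: √((0.0698·111.32)² + (0.0284·111.31)²) = √(60.375013 + 9.993211) = 8.3886 km
W15: √((0.1245·111.32)² + (0.0028·111.31)²) = √(192.081305 + 0.097137) = 13.8628 km
W16: √((0.1005·111.32)² + (0.0279·111.31)²) = √(125.163736 + 9.644435) = 11.6107 km
W17: √((-0.0155·111.32)² + (0.0403·111.31)²) = √(2.977212 + 20.122339) = 4.8062 km
W18: √((0.0854·111.32)² + (0.0885·111.31)²) = √(90.377877 + 97.040920) = 13.6901 km
Sorted: W4 (1.9223 km) < W17 (4.8062 km) < W11 (6.2718 km) < W12 (7.0801 km) < …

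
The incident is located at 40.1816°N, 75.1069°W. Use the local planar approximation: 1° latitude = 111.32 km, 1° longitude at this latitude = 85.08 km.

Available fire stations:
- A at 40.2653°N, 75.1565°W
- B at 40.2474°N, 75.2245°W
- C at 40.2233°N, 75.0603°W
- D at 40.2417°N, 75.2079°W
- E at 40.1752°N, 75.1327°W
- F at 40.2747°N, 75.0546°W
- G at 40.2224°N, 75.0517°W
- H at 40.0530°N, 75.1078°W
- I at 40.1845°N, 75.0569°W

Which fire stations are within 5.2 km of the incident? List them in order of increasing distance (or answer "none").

E, I

Distances from 40.1816°N, 75.1069°W:
A: 10.2286 km
B: 12.4001 km
C: 6.1047 km
D: 10.8904 km
E: 2.3078 km
F: 11.2787 km
G: 6.5334 km
H: 14.3160 km
I: 4.2662 km
Threshold 5.2 km: E (2.3078 km), I (4.2662 km) are within range.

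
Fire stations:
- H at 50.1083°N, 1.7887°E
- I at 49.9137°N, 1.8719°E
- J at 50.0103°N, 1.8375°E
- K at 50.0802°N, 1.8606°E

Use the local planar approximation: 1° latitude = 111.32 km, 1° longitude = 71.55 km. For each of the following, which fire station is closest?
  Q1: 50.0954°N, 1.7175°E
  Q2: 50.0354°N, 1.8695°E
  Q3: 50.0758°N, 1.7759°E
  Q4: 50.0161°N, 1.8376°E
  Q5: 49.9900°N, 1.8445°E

Q1 at 50.0954°N, 1.7175°E:
  H: √((0.0129·111.32)² + (0.0712·71.55)²) = √(2.062176 + 25.952504) = 5.2929 km
  I: √((-0.1817·111.32)² + (0.1544·71.55)²) = √(409.125218 + 122.043279) = 23.0471 km
  J: √((-0.0851·111.32)² + (0.1200·71.55)²) = √(89.744019 + 73.719396) = 12.7853 km
  K: √((-0.0152·111.32)² + (0.1431·71.55)²) = √(2.863081 + 104.833128) = 10.3777 km
  → nearest: H (5.2929 km)
Q2 at 50.0354°N, 1.8695°E:
  H: √((0.0729·111.32)² + (-0.0808·71.55)²) = √(65.856925 + 33.422736) = 9.9639 km
  I: √((-0.1217·111.32)² + (0.0024·71.55)²) = √(183.538658 + 0.029488) = 13.5487 km
  J: √((-0.0251·111.32)² + (-0.0320·71.55)²) = √(7.807174 + 5.242268) = 3.6124 km
  K: √((0.0448·111.32)² + (-0.0089·71.55)²) = √(24.871525 + 0.405508) = 5.0276 km
  → nearest: J (3.6124 km)
Q3 at 50.0758°N, 1.7759°E:
  H: √((0.0325·111.32)² + (0.0128·71.55)²) = √(13.089200 + 0.838763) = 3.7320 km
  I: √((-0.1621·111.32)² + (0.0960·71.55)²) = √(325.621014 + 47.180413) = 19.3081 km
  J: √((-0.0655·111.32)² + (0.0616·71.55)²) = √(53.165389 + 19.425880) = 8.5201 km
  K: √((0.0044·111.32)² + (0.0847·71.55)²) = √(0.239912 + 36.727054) = 6.0800 km
  → nearest: H (3.7320 km)
Q4 at 50.0161°N, 1.8376°E:
  H: √((0.0922·111.32)² + (-0.0489·71.55)²) = √(105.343620 + 12.241566) = 10.8437 km
  I: √((-0.1024·111.32)² + (0.0343·71.55)²) = √(129.941031 + 6.022926) = 11.6604 km
  J: √((-0.0058·111.32)² + (-0.0001·71.55)²) = √(0.416872 + 0.000051) = 0.6457 km
  K: √((0.0641·111.32)² + (0.0230·71.55)²) = √(50.916959 + 2.708164) = 7.3229 km
  → nearest: J (0.6457 km)
Q5 at 49.9900°N, 1.8445°E:
  H: √((0.1183·111.32)² + (-0.0558·71.55)²) = √(173.426670 + 15.939976) = 13.7611 km
  I: √((-0.0763·111.32)² + (0.0274·71.55)²) = √(72.143211 + 3.843443) = 8.7170 km
  J: √((0.0203·111.32)² + (-0.0070·71.55)²) = √(5.106678 + 0.250851) = 2.3146 km
  K: √((0.0902·111.32)² + (0.0161·71.55)²) = √(100.822966 + 1.327000) = 10.1069 km
  → nearest: J (2.3146 km)

Q1→H; Q2→J; Q3→H; Q4→J; Q5→J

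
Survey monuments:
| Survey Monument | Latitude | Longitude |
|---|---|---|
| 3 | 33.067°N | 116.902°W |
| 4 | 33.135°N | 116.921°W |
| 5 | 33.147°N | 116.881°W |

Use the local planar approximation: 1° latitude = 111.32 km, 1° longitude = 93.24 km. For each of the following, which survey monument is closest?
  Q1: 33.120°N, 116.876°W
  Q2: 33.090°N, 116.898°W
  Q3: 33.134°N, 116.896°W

Q1→5; Q2→3; Q3→5

Q1 at 33.120°N, 116.876°W:
  3: 6.379 km
  4: 4.516 km
  5: 3.042 km
  → nearest: 5 (3.042 km)
Q2 at 33.090°N, 116.898°W:
  3: 2.587 km
  4: 5.449 km
  5: 6.540 km
  → nearest: 3 (2.587 km)
Q3 at 33.134°N, 116.896°W:
  3: 7.479 km
  4: 2.334 km
  5: 2.013 km
  → nearest: 5 (2.013 km)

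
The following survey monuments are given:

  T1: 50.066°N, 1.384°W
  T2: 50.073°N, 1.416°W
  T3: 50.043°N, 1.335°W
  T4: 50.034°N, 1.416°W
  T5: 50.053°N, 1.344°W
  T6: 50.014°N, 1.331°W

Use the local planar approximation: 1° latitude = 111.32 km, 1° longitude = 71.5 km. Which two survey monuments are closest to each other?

Pairwise distances:
T1–T2: 2.417 km
T1–T3: 4.339 km
T1–T4: 4.234 km
T1–T5: 3.205 km
T1–T6: 6.919 km
T2–T3: 6.685 km
T2–T4: 4.341 km
T2–T5: 5.609 km
T2–T6: 8.948 km
T3–T4: 5.878 km
T3–T5: 1.286 km
T3–T6: 3.241 km
T4–T5: 5.566 km
T4–T6: 6.472 km
T5–T6: 4.440 km
Closest pair: T3–T5 at 1.286 km.

T3 and T5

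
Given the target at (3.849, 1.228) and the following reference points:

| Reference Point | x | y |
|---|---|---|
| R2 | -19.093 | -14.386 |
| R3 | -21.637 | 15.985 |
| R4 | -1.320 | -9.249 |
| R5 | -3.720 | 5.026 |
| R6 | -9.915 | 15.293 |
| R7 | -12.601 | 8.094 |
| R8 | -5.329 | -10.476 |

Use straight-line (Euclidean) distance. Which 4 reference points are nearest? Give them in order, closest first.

R5, R4, R8, R7

Distances from (3.849, 1.228):
R2: √((-22.942)² + (-15.614)²) = √(526.33536 + 243.79700) = 27.751
R3: √((-25.486)² + (14.757)²) = √(649.53620 + 217.76905) = 29.450
R4: √((-5.169)² + (-10.477)²) = √(26.71856 + 109.76753) = 11.683
R5: √((-7.569)² + (3.798)²) = √(57.28976 + 14.42480) = 8.468
R6: √((-13.764)² + (14.065)²) = √(189.44770 + 197.82422) = 19.679
R7: √((-16.450)² + (6.866)²) = √(270.60250 + 47.14196) = 17.825
R8: √((-9.178)² + (-11.704)²) = √(84.23568 + 136.98362) = 14.873
Sorted: R5 (8.468) < R4 (11.683) < R8 (14.873) < R7 (17.825) < R6 (19.679) < R2 (27.751) < …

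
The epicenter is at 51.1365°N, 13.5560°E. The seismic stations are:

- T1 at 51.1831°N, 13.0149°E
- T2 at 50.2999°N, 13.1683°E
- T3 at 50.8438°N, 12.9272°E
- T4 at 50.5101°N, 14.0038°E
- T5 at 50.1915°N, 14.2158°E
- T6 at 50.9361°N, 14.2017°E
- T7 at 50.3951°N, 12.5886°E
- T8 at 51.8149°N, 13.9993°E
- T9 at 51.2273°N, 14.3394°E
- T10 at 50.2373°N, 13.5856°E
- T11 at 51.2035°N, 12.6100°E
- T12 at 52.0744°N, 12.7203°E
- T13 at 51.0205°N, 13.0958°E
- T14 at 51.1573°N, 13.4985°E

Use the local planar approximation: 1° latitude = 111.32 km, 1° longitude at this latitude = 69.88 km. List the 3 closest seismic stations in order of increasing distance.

Distances from 51.1365°N, 13.5560°E:
T1: √((0.0466·111.32)² + (-0.5411·69.88)²) = √(26.910281 + 1429.752486) = 38.1663 km
T2: √((-0.8366·111.32)² + (-0.3877·69.88)²) = √(8673.255013 + 734.002256) = 96.9910 km
T3: √((-0.2927·111.32)² + (-0.6288·69.88)²) = √(1061.675610 + 1930.771407) = 54.7033 km
T4: √((-0.6264·111.32)² + (0.4478·69.88)²) = √(4862.391163 + 979.205786) = 76.4303 km
T5: √((-0.9450·111.32)² + (0.6598·69.88)²) = √(11066.492967 + 2125.839219) = 114.8579 km
T6: √((-0.2004·111.32)² + (0.6457·69.88)²) = √(497.670422 + 2035.951206) = 50.3351 km
T7: √((-0.7414·111.32)² + (-0.9674·69.88)²) = √(6811.637986 + 4570.018506) = 106.6848 km
T8: √((0.6784·111.32)² + (0.4433·69.88)²) = √(5703.193068 + 959.624341) = 81.6261 km
T9: √((0.0908·111.32)² + (0.7834·69.88)²) = √(102.168753 + 2996.904660) = 55.6693 km
T10: √((-0.8992·111.32)² + (0.0296·69.88)²) = √(10019.798590 + 4.278477) = 100.1203 km
T11: √((0.0670·111.32)² + (-0.9460·69.88)²) = √(55.628327 + 4370.066698) = 66.5259 km
T12: √((0.9379·111.32)² + (-0.8357·69.88)²) = √(10900.827496 + 3410.410030) = 119.6296 km
T13: √((-0.1160·111.32)² + (-0.4602·69.88)²) = √(166.748668 + 1034.186874) = 34.6545 km
T14: √((0.0208·111.32)² + (-0.0575·69.88)²) = √(5.361336 + 16.145128) = 4.6375 km
Sorted: T14 (4.6375 km) < T13 (34.6545 km) < T1 (38.1663 km) < T6 (50.3351 km) < T3 (54.7033 km) < …

T14, T13, T1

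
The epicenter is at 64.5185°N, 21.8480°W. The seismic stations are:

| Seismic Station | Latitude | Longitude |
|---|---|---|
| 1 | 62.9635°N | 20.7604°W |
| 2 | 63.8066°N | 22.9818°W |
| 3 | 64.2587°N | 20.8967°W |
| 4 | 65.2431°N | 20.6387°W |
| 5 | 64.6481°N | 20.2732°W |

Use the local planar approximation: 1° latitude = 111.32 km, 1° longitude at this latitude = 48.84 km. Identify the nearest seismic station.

Distances from 64.5185°N, 21.8480°W:
1: 181.0692 km
2: 96.6785 km
3: 54.7274 km
4: 99.9739 km
5: 78.2546 km
Minimum: 3 at 54.7274 km.

3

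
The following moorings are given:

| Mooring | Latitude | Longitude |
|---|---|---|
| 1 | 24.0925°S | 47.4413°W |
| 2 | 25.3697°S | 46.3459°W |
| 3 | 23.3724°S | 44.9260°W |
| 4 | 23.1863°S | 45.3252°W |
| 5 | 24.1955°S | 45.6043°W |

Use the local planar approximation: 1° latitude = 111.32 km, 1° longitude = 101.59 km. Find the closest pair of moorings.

3 and 4

Pairwise distances:
1–2: 180.5496 km
1–3: 267.8080 km
1–4: 237.4668 km
1–5: 186.9727 km
2–3: 265.0325 km
2–4: 264.2508 km
2–5: 150.8695 km
3–4: 45.5397 km
3–5: 114.6472 km
4–5: 115.8669 km
Closest pair: 3–4 at 45.5397 km.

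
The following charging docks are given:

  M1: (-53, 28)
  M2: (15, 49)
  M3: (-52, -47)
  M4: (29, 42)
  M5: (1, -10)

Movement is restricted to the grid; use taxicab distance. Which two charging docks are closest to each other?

Pairwise distances:
M1–M2: |68| + |21| = 68 + 21 = 89
M1–M3: |1| + |-75| = 1 + 75 = 76
M1–M4: |82| + |14| = 82 + 14 = 96
M1–M5: |54| + |-38| = 54 + 38 = 92
M2–M3: |-67| + |-96| = 67 + 96 = 163
M2–M4: |14| + |-7| = 14 + 7 = 21
M2–M5: |-14| + |-59| = 14 + 59 = 73
M3–M4: |81| + |89| = 81 + 89 = 170
M3–M5: |53| + |37| = 53 + 37 = 90
M4–M5: |-28| + |-52| = 28 + 52 = 80
Closest pair: M2–M4 at 21.

M2 and M4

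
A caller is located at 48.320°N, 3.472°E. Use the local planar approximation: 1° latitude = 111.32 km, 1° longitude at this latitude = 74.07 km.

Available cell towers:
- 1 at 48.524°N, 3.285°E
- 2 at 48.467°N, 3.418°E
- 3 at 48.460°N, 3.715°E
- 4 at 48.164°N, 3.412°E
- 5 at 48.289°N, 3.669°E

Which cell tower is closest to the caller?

5

Distances from 48.320°N, 3.472°E:
1: √((0.204·111.32)² + (-0.187·74.07)²) = √(515.71140 + 191.85269) = 26.600 km
2: √((0.147·111.32)² + (-0.054·74.07)²) = √(267.78181 + 15.99824) = 16.846 km
3: √((0.140·111.32)² + (0.243·74.07)²) = √(242.88599 + 323.96436) = 23.809 km
4: √((-0.156·111.32)² + (-0.060·74.07)²) = √(301.57518 + 19.75091) = 17.926 km
5: √((-0.031·111.32)² + (0.197·74.07)²) = √(11.90885 + 212.92034) = 14.994 km
Minimum: 5 at 14.994 km.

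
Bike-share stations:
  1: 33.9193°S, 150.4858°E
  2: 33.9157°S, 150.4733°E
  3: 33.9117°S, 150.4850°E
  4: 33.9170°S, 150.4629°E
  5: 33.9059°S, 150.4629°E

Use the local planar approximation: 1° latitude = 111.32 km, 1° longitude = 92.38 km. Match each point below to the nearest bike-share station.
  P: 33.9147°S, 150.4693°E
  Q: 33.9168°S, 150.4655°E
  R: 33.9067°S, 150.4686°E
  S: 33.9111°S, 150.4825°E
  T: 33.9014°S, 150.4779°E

P at 33.9147°S, 150.4693°E:
  1: 1.6080 km
  2: 0.3859 km
  3: 1.4883 km
  4: 0.6443 km
  5: 1.1442 km
  → nearest: 2 (0.3859 km)
Q at 33.9168°S, 150.4655°E:
  1: 1.8959 km
  2: 0.7309 km
  3: 1.8888 km
  4: 0.2412 km
  5: 1.2369 km
  → nearest: 4 (0.2412 km)
R at 33.9067°S, 150.4686°E:
  1: 2.1195 km
  2: 1.0919 km
  3: 1.6140 km
  4: 1.2617 km
  5: 0.5340 km
  → nearest: 5 (0.5340 km)
S at 33.9111°S, 150.4825°E:
  1: 0.9624 km
  2: 0.9922 km
  3: 0.2404 km
  4: 1.9261 km
  5: 1.9009 km
  → nearest: 3 (0.2404 km)
T at 33.9014°S, 150.4779°E:
  1: 2.1221 km
  2: 1.6476 km
  3: 1.3209 km
  4: 2.2217 km
  5: 1.4735 km
  → nearest: 3 (1.3209 km)

P→2; Q→4; R→5; S→3; T→3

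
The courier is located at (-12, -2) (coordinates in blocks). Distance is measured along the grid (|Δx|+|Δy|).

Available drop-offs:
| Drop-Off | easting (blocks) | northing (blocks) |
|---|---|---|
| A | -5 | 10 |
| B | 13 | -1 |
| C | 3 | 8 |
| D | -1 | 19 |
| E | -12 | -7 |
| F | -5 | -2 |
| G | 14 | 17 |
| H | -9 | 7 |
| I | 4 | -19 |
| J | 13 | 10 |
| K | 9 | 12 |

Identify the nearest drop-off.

Distances from (-12, -2):
A: |7| + |12| = 7 + 12 = 19 blocks
B: |25| + |1| = 25 + 1 = 26 blocks
C: |15| + |10| = 15 + 10 = 25 blocks
D: |11| + |21| = 11 + 21 = 32 blocks
E: |0| + |-5| = 0 + 5 = 5 blocks
F: |7| + |0| = 7 + 0 = 7 blocks
G: |26| + |19| = 26 + 19 = 45 blocks
H: |3| + |9| = 3 + 9 = 12 blocks
I: |16| + |-17| = 16 + 17 = 33 blocks
J: |25| + |12| = 25 + 12 = 37 blocks
K: |21| + |14| = 21 + 14 = 35 blocks
Minimum: E at 5 blocks.

E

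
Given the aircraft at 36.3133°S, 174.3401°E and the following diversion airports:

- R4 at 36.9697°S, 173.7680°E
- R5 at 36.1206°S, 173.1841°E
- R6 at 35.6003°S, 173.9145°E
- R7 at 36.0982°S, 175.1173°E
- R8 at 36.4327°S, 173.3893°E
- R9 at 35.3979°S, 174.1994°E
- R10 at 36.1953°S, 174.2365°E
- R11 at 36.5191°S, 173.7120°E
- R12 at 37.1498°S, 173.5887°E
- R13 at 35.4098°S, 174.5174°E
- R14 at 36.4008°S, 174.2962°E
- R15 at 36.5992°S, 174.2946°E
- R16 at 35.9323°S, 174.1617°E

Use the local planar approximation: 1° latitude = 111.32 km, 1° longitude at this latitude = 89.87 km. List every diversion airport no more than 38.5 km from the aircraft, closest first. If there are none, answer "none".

R14, R10, R15

Distances from 36.3133°S, 174.3401°E:
R4: √((-0.6564·111.32)² + (-0.5721·89.87)²) = √(5339.290371 + 2643.463870) = 89.3463 km
R5: √((0.1927·111.32)² + (-1.1560·89.87)²) = √(460.161017 + 10793.073922) = 106.0813 km
R6: √((0.7130·111.32)² + (-0.4256·89.87)²) = √(6299.781040 + 1462.960910) = 88.1064 km
R7: √((0.2151·111.32)² + (0.7772·89.87)²) = √(573.359768 + 4878.598380) = 73.8374 km
R8: √((-0.1194·111.32)² + (-0.9508·89.87)²) = √(176.666843 + 7301.428379) = 86.4760 km
R9: √((0.9154·111.32)² + (-0.1407·89.87)²) = √(10384.084452 + 159.888666) = 102.6839 km
R10: √((0.1180·111.32)² + (-0.1036·89.87)²) = √(172.548191 + 86.686006) = 16.1008 km
R11: √((-0.2058·111.32)² + (-0.6281·89.87)²) = √(524.852338 + 3186.302983) = 60.9193 km
R12: √((-0.8365·111.32)² + (-0.7514·89.87)²) = √(8671.181684 + 4560.073732) = 115.0272 km
R13: √((0.9035·111.32)² + (0.1773·89.87)²) = √(10115.857645 + 253.890794) = 101.8320 km
R14: √((-0.0875·111.32)² + (-0.0439·89.87)²) = √(94.877340 + 15.565337) = 10.5092 km
R15: √((-0.2859·111.32)² + (-0.0455·89.87)²) = √(1012.918973 + 16.720616) = 32.0880 km
R16: √((0.3810·111.32)² + (-0.1784·89.87)²) = √(1798.855783 + 257.050932) = 45.3421 km
Threshold 38.5 km: R14 (10.5092 km), R10 (16.1008 km), R15 (32.0880 km) are within range.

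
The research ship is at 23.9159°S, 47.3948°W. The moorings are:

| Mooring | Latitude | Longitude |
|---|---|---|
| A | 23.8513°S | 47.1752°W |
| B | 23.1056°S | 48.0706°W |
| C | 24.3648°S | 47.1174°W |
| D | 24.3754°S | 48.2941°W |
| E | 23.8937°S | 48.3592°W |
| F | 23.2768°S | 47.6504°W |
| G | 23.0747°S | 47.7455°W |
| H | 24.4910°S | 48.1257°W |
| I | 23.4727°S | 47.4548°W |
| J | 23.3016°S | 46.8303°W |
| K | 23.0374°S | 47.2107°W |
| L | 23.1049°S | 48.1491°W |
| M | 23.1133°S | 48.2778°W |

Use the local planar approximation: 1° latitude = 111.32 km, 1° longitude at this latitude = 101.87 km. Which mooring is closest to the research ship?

A

Distances from 23.9159°S, 47.3948°W:
A: 23.4981 km
B: 113.4723 km
C: 57.4083 km
D: 104.9246 km
E: 98.2745 km
F: 75.7597 km
G: 100.2259 km
H: 98.1957 km
I: 49.7142 km
J: 89.3490 km
K: 99.5767 km
L: 118.5540 km
M: 126.7826 km
Minimum: A at 23.4981 km.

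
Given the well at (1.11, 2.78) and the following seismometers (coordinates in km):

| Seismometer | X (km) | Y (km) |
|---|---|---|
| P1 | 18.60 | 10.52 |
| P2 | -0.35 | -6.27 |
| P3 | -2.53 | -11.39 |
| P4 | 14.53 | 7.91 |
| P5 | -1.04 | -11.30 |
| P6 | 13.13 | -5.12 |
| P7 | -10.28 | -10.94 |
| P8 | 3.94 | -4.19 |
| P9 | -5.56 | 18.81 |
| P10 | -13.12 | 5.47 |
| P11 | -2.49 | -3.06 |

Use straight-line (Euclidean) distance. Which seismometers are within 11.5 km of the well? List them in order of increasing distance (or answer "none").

P11, P8, P2

Distances from (1.11, 2.78):
P1: √((17.49)² + (7.74)²) = √(305.9001 + 59.9076) = 19.13 km
P2: √((-1.46)² + (-9.05)²) = √(2.1316 + 81.9025) = 9.17 km
P3: √((-3.64)² + (-14.17)²) = √(13.2496 + 200.7889) = 14.63 km
P4: √((13.42)² + (5.13)²) = √(180.0964 + 26.3169) = 14.37 km
P5: √((-2.15)² + (-14.08)²) = √(4.6225 + 198.2464) = 14.24 km
P6: √((12.02)² + (-7.90)²) = √(144.4804 + 62.4100) = 14.38 km
P7: √((-11.39)² + (-13.72)²) = √(129.7321 + 188.2384) = 17.83 km
P8: √((2.83)² + (-6.97)²) = √(8.0089 + 48.5809) = 7.52 km
P9: √((-6.67)² + (16.03)²) = √(44.4889 + 256.9609) = 17.36 km
P10: √((-14.23)² + (2.69)²) = √(202.4929 + 7.2361) = 14.48 km
P11: √((-3.60)² + (-5.84)²) = √(12.9600 + 34.1056) = 6.86 km
Threshold 11.5 km: P11 (6.86 km), P8 (7.52 km), P2 (9.17 km) are within range.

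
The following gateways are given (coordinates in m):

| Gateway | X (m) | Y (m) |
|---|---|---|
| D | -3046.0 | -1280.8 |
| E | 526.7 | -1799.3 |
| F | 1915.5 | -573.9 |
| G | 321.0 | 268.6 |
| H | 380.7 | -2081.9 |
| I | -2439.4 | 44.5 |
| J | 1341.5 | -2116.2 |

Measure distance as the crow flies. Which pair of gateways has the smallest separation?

Pairwise distances:
D–E: 3610.1 m
D–F: 5011.6 m
D–G: 3706.4 m
D–H: 3519.1 m
D–I: 1457.5 m
D–J: 4466.3 m
E–F: 1852.1 m
E–G: 2078.1 m
E–H: 318.1 m
E–I: 3492.5 m
E–J: 874.3 m
F–G: 1803.4 m
F–H: 2151.7 m
F–I: 4398.6 m
F–J: 1645.7 m
G–H: 2351.3 m
G–I: 2769.5 m
G–J: 2594.0 m
H–I: 3531.9 m
H–J: 961.4 m
I–J: 4354.7 m
Closest pair: E–H at 318.1 m.

E and H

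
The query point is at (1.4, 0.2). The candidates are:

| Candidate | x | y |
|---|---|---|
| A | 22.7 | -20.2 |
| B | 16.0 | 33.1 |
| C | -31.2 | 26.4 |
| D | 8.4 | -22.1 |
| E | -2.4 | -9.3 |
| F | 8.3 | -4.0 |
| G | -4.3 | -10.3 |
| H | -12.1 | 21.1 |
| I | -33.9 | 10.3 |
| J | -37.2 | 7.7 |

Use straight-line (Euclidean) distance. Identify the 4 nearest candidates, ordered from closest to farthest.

Distances from (1.4, 0.2):
A: √((21.3)² + (-20.4)²) = √(453.690 + 416.160) = 29.5
B: √((14.6)² + (32.9)²) = √(213.160 + 1082.410) = 36.0
C: √((-32.6)² + (26.2)²) = √(1062.760 + 686.440) = 41.8
D: √((7.0)² + (-22.3)²) = √(49.000 + 497.290) = 23.4
E: √((-3.8)² + (-9.5)²) = √(14.440 + 90.250) = 10.2
F: √((6.9)² + (-4.2)²) = √(47.610 + 17.640) = 8.1
G: √((-5.7)² + (-10.5)²) = √(32.490 + 110.250) = 11.9
H: √((-13.5)² + (20.9)²) = √(182.250 + 436.810) = 24.9
I: √((-35.3)² + (10.1)²) = √(1246.090 + 102.010) = 36.7
J: √((-38.6)² + (7.5)²) = √(1489.960 + 56.250) = 39.3
Sorted: F (8.1) < E (10.2) < G (11.9) < D (23.4) < H (24.9) < A (29.5) < …

F, E, G, D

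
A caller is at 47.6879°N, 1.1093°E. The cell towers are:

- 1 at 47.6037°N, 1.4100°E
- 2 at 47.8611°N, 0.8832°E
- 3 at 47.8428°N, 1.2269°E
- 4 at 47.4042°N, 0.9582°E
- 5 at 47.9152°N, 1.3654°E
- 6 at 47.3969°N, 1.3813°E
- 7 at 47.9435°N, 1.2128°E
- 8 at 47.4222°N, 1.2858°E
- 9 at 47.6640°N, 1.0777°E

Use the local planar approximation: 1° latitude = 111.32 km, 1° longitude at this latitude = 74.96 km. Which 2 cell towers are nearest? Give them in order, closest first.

9, 3

Distances from 47.6879°N, 1.1093°E:
1: √((-0.0842·111.32)² + (0.3007·74.96)²) = √(87.855828 + 508.072878) = 24.4117 km
2: √((0.1732·111.32)² + (-0.2261·74.96)²) = √(371.742462 + 287.250161) = 25.6709 km
3: √((0.1549·111.32)² + (0.1176·74.96)²) = √(297.337189 + 77.709444) = 19.3661 km
4: √((-0.2837·111.32)² + (-0.1511·74.96)²) = √(997.390132 + 128.288606) = 33.5511 km
5: √((0.2273·111.32)² + (0.2561·74.96)²) = √(640.243631 + 368.534638) = 31.7613 km
6: √((-0.2910·111.32)² + (0.2720·74.96)²) = √(1049.379011 + 415.716214) = 38.2766 km
7: √((0.2556·111.32)² + (0.1035·74.96)²) = √(809.595516 + 60.192150) = 29.4922 km
8: √((-0.2657·111.32)² + (0.1765·74.96)²) = √(874.841757 + 175.044543) = 32.4019 km
9: √((-0.0239·111.32)² + (-0.0316·74.96)²) = √(7.078516 + 5.610910) = 3.5622 km
Sorted: 9 (3.5622 km) < 3 (19.3661 km) < 1 (24.4117 km) < 2 (25.6709 km) < …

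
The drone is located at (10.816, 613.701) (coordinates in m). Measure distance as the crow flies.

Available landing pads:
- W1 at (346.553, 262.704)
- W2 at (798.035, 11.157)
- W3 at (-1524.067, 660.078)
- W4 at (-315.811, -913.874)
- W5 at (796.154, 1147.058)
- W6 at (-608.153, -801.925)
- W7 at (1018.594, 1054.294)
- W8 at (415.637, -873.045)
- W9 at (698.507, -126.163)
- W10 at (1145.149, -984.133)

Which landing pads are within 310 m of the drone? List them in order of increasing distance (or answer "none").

Distances from (10.816, 613.701):
W1: √((335.737)² + (-350.997)²) = √(112719.33317 + 123198.89401) = 485.714 m
W2: √((787.219)² + (-602.544)²) = √(619713.75396 + 363059.27194) = 991.349 m
W3: √((-1534.883)² + (46.377)²) = √(2355865.82369 + 2150.82613) = 1535.583 m
W4: √((-326.627)² + (-1527.575)²) = √(106685.19713 + 2333485.38063) = 1562.105 m
W5: √((785.338)² + (533.357)²) = √(616755.77424 + 284469.68945) = 949.329 m
W6: √((-618.969)² + (-1415.626)²) = √(383122.62296 + 2003996.97188) = 1545.031 m
W7: √((1007.778)² + (440.593)²) = √(1015616.49728 + 194122.19165) = 1099.881 m
W8: √((404.821)² + (-1486.746)²) = √(163880.04204 + 2210413.66852) = 1540.874 m
W9: √((687.691)² + (-739.864)²) = √(472918.91148 + 547398.73850) = 1010.108 m
W10: √((1134.333)² + (-1597.834)²) = √(1286711.35489 + 2553073.49156) = 1959.537 m
Threshold 310 m: none within range.

none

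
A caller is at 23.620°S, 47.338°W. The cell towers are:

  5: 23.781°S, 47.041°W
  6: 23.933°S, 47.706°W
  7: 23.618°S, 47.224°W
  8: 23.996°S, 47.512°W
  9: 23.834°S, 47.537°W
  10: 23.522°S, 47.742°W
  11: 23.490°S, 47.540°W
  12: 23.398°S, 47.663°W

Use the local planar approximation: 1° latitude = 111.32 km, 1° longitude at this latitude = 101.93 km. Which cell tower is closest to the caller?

Distances from 23.620°S, 47.338°W:
5: 35.181 km
6: 51.196 km
7: 11.622 km
8: 45.459 km
9: 31.288 km
10: 42.600 km
11: 25.167 km
12: 41.330 km
Minimum: 7 at 11.622 km.

7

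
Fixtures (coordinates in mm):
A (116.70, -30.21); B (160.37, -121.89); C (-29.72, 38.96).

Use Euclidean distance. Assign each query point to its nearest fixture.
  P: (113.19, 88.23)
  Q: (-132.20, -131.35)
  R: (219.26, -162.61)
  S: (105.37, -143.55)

P→A; Q→C; R→B; S→B

P at (113.19, 88.23):
  A: √((3.51)² + (-118.44)²) = √(12.3201 + 14028.0336) = 118.49 mm
  B: √((47.18)² + (-210.12)²) = √(2225.9524 + 44150.4144) = 215.35 mm
  C: √((-142.91)² + (-49.27)²) = √(20423.2681 + 2427.5329) = 151.16 mm
  → nearest: A (118.49 mm)
Q at (-132.20, -131.35):
  A: √((248.90)² + (101.14)²) = √(61951.2100 + 10229.2996) = 268.66 mm
  B: √((292.57)² + (9.46)²) = √(85597.2049 + 89.4916) = 292.72 mm
  C: √((102.48)² + (170.31)²) = √(10502.1504 + 29005.4961) = 198.77 mm
  → nearest: C (198.77 mm)
R at (219.26, -162.61):
  A: √((-102.56)² + (132.40)²) = √(10518.5536 + 17529.7600) = 167.48 mm
  B: √((-58.89)² + (40.72)²) = √(3468.0321 + 1658.1184) = 71.60 mm
  C: √((-248.98)² + (201.57)²) = √(61991.0404 + 40630.4649) = 320.35 mm
  → nearest: B (71.60 mm)
S at (105.37, -143.55):
  A: √((11.33)² + (113.34)²) = √(128.3689 + 12845.9556) = 113.90 mm
  B: √((55.00)² + (21.66)²) = √(3025.0000 + 469.1556) = 59.11 mm
  C: √((-135.09)² + (182.51)²) = √(18249.3081 + 33309.9001) = 227.07 mm
  → nearest: B (59.11 mm)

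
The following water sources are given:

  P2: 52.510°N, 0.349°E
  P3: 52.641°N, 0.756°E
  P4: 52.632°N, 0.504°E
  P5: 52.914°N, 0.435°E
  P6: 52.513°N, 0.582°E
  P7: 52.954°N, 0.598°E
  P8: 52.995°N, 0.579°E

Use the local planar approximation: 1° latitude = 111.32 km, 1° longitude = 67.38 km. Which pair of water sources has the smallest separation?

P7 and P8

Pairwise distances:
P7–P8: √((0.041·111.32)² + (-0.019·67.38)²) = √(20.83119 + 1.63896) = 4.740 km
P5–P7: √((0.040·111.32)² + (0.163·67.38)²) = √(19.82743 + 120.62497) = 11.851 km
P5–P8: √((0.081·111.32)² + (0.144·67.38)²) = √(81.30485 + 94.14278) = 13.246 km
P4–P6: √((-0.119·111.32)² + (0.078·67.38)²) = √(175.48513 + 27.62175) = 14.252 km
P2–P6: √((0.003·111.32)² + (0.233·67.38)²) = √(0.11153 + 246.47556) = 15.703 km
P3–P4: √((-0.009·111.32)² + (-0.252·67.38)²) = √(1.00376 + 288.31225) = 17.009 km
P2–P4: √((0.122·111.32)² + (0.155·67.38)²) = √(184.44465 + 109.07505) = 17.132 km
P3–P6: √((-0.128·111.32)² + (-0.174·67.38)²) = √(203.03286 + 137.45499) = 18.452 km
P2–P3: √((0.131·111.32)² + (0.407·67.38)²) = √(212.66156 + 752.05713) = 31.060 km
P4–P5: √((0.282·111.32)² + (-0.069·67.38)²) = √(985.47273 + 21.61525) = 31.735 km
P4–P7: √((0.322·111.32)² + (0.094·67.38)²) = √(1284.86689 + 40.11601) = 36.400 km
P3–P7: √((0.313·111.32)² + (-0.158·67.38)²) = √(1214.04580 + 113.33817) = 36.433 km
P3–P5: √((0.273·111.32)² + (-0.321·67.38)²) = √(923.57398 + 467.81278) = 37.301 km
P4–P8: √((0.363·111.32)² + (0.075·67.38)²) = √(1632.90021 + 25.53786) = 40.724 km
P3–P8: √((0.354·111.32)² + (-0.177·67.38)²) = √(1552.93372 + 142.23568) = 41.172 km
P2–P5: √((0.404·111.32)² + (0.086·67.38)²) = √(2022.59591 + 33.57832) = 45.345 km
P5–P6: √((-0.401·111.32)² + (0.147·67.38)²) = √(1992.66889 + 98.10625) = 45.725 km
P6–P7: √((0.441·111.32)² + (0.016·67.38)²) = √(2410.03625 + 1.16226) = 49.104 km
P2–P7: √((0.444·111.32)² + (0.249·67.38)²) = √(2442.93738 + 281.48853) = 52.196 km
P6–P8: √((0.482·111.32)² + (-0.003·67.38)²) = √(2878.99209 + 0.04086) = 53.657 km
P2–P8: √((0.485·111.32)² + (0.230·67.38)²) = √(2914.94170 + 240.16941) = 56.170 km
Closest pair: P7–P8 at 4.740 km.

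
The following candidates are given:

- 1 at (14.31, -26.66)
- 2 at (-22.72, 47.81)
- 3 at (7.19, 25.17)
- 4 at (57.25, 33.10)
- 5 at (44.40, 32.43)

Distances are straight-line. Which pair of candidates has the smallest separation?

Pairwise distances:
4–5: 12.87
2–3: 37.51
3–5: 37.91
3–4: 50.68
1–3: 52.32
1–5: 66.31
2–5: 68.86
1–4: 73.59
2–4: 81.31
1–2: 83.17
Closest pair: 4–5 at 12.87.

4 and 5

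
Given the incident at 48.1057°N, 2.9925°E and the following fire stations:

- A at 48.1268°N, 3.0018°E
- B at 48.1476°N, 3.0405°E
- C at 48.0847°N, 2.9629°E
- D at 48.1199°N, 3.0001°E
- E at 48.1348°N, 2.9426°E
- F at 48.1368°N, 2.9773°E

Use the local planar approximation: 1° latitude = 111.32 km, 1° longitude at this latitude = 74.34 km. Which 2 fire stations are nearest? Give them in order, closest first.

D, A

Distances from 48.1057°N, 2.9925°E:
A: √((0.0211·111.32)² + (0.0093·74.34)²) = √(5.517106 + 0.477981) = 2.4485 km
B: √((0.0419·111.32)² + (0.0480·74.34)²) = √(21.755769 + 12.732908) = 5.8727 km
C: √((-0.0210·111.32)² + (-0.0296·74.34)²) = √(5.464935 + 4.842042) = 3.2104 km
D: √((0.0142·111.32)² + (0.0076·74.34)²) = √(2.498752 + 0.319207) = 1.6787 km
E: √((0.0291·111.32)² + (-0.0499·74.34)²) = √(10.493790 + 13.760880) = 4.9249 km
F: √((0.0311·111.32)² + (-0.0152·74.34)²) = √(11.985804 + 1.276828) = 3.6418 km
Sorted: D (1.6787 km) < A (2.4485 km) < C (3.2104 km) < F (3.6418 km) < …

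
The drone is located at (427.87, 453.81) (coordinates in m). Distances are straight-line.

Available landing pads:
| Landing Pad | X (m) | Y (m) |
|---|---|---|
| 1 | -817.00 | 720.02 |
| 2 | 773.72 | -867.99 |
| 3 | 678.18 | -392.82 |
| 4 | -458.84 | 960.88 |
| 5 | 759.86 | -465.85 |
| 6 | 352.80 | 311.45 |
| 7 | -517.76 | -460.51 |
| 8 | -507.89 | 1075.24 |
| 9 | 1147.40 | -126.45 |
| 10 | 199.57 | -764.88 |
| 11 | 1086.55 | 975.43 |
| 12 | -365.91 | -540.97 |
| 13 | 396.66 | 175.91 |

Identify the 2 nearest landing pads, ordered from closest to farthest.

Distances from (427.87, 453.81):
1: √((-1244.87)² + (266.21)²) = √(1549701.3169 + 70867.7641) = 1273.02 m
2: √((345.85)² + (-1321.80)²) = √(119612.2225 + 1747155.2400) = 1366.30 m
3: √((250.31)² + (-846.63)²) = √(62655.0961 + 716782.3569) = 882.86 m
4: √((-886.71)² + (507.07)²) = √(786254.6241 + 257119.9849) = 1021.46 m
5: √((331.99)² + (-919.66)²) = √(110217.3601 + 845774.5156) = 977.75 m
6: √((-75.07)² + (-142.36)²) = √(5635.5049 + 20266.3696) = 160.94 m
7: √((-945.63)² + (-914.32)²) = √(894216.0969 + 835981.0624) = 1315.37 m
8: √((-935.76)² + (621.43)²) = √(875646.7776 + 386175.2449) = 1123.31 m
9: √((719.53)² + (-580.26)²) = √(517723.4209 + 336701.6676) = 924.35 m
10: √((-228.30)² + (-1218.69)²) = √(52120.8900 + 1485205.3161) = 1239.89 m
11: √((658.68)² + (521.62)²) = √(433859.3424 + 272087.4244) = 840.21 m
12: √((-793.78)² + (-994.78)²) = √(630086.6884 + 989587.2484) = 1272.66 m
13: √((-31.21)² + (-277.90)²) = √(974.0641 + 77228.4100) = 279.65 m
Sorted: 6 (160.94 m) < 13 (279.65 m) < 11 (840.21 m) < 3 (882.86 m) < …

6, 13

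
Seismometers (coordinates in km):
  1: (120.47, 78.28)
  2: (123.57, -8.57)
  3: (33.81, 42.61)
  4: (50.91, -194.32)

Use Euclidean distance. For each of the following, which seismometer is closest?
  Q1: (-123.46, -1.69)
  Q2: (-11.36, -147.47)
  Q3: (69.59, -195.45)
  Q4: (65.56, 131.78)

Q1 at (-123.46, -1.69):
  1: 256.70 km
  2: 247.13 km
  3: 163.39 km
  4: 259.83 km
  → nearest: 3 (163.39 km)
Q2 at (-11.36, -147.47):
  1: 261.42 km
  2: 193.65 km
  3: 195.37 km
  4: 77.93 km
  → nearest: 4 (77.93 km)
Q3 at (69.59, -195.45):
  1: 278.42 km
  2: 194.52 km
  3: 240.73 km
  4: 18.71 km
  → nearest: 4 (18.71 km)
Q4 at (65.56, 131.78):
  1: 76.66 km
  2: 151.87 km
  3: 94.65 km
  4: 326.43 km
  → nearest: 1 (76.66 km)

Q1→3; Q2→4; Q3→4; Q4→1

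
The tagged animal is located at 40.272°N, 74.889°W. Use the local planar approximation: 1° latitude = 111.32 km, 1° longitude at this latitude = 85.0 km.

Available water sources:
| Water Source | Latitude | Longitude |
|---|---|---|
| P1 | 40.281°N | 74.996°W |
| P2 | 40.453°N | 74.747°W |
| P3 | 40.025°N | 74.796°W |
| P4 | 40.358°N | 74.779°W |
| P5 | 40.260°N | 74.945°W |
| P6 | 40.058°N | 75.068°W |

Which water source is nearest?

P5

Distances from 40.272°N, 74.889°W:
P1: √((0.009·111.32)² + (-0.107·85.0)²) = √(1.00376 + 82.71902) = 9.150 km
P2: √((0.181·111.32)² + (0.142·85.0)²) = √(405.97898 + 145.68490) = 23.488 km
P3: √((-0.247·111.32)² + (0.093·85.0)²) = √(756.03222 + 62.48902) = 28.610 km
P4: √((0.086·111.32)² + (0.110·85.0)²) = √(91.65229 + 87.42250) = 13.382 km
P5: √((-0.012·111.32)² + (-0.056·85.0)²) = √(1.78447 + 22.65760) = 4.944 km
P6: √((-0.214·111.32)² + (-0.179·85.0)²) = √(567.51055 + 231.49623) = 28.267 km
Minimum: P5 at 4.944 km.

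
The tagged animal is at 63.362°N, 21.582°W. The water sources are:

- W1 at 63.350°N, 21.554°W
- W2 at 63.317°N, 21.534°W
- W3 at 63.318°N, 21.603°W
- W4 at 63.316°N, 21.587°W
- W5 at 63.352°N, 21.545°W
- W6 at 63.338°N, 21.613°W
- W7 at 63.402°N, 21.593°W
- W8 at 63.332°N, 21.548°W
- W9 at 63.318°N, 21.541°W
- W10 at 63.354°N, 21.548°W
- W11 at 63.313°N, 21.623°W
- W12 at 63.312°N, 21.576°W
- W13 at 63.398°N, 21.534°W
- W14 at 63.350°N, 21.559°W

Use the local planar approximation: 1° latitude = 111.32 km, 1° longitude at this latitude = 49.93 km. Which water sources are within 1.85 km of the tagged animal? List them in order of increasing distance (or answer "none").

W14

Distances from 63.362°N, 21.582°W:
W1: √((-0.012·111.32)² + (0.028·49.93)²) = √(1.78447 + 1.95452) = 1.934 km
W2: √((-0.045·111.32)² + (0.048·49.93)²) = √(25.09409 + 5.74388) = 5.553 km
W3: √((-0.044·111.32)² + (-0.021·49.93)²) = √(23.99119 + 1.09942) = 5.009 km
W4: √((-0.046·111.32)² + (-0.005·49.93)²) = √(26.22177 + 0.06233) = 5.127 km
W5: √((-0.010·111.32)² + (0.037·49.93)²) = √(1.23921 + 3.41292) = 2.157 km
W6: √((-0.024·111.32)² + (-0.031·49.93)²) = √(7.13787 + 2.39578) = 3.088 km
W7: √((0.040·111.32)² + (-0.011·49.93)²) = √(19.82743 + 0.30165) = 4.487 km
W8: √((-0.030·111.32)² + (0.034·49.93)²) = √(11.15293 + 2.88191) = 3.746 km
W9: √((-0.044·111.32)² + (0.041·49.93)²) = √(23.99119 + 4.19074) = 5.309 km
W10: √((-0.008·111.32)² + (0.034·49.93)²) = √(0.79310 + 2.88191) = 1.917 km
W11: √((-0.049·111.32)² + (-0.041·49.93)²) = √(29.75353 + 4.19074) = 5.826 km
W12: √((-0.050·111.32)² + (0.006·49.93)²) = √(30.98036 + 0.08975) = 5.574 km
W13: √((0.036·111.32)² + (0.048·49.93)²) = √(16.06022 + 5.74388) = 4.669 km
W14: √((-0.012·111.32)² + (0.023·49.93)²) = √(1.78447 + 1.31880) = 1.762 km
Threshold 1.85 km: W14 (1.762 km) is within range.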